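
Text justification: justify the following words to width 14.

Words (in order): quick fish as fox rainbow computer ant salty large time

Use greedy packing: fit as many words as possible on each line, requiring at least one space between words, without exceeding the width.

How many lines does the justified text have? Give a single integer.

Answer: 5

Derivation:
Line 1: ['quick', 'fish', 'as'] (min_width=13, slack=1)
Line 2: ['fox', 'rainbow'] (min_width=11, slack=3)
Line 3: ['computer', 'ant'] (min_width=12, slack=2)
Line 4: ['salty', 'large'] (min_width=11, slack=3)
Line 5: ['time'] (min_width=4, slack=10)
Total lines: 5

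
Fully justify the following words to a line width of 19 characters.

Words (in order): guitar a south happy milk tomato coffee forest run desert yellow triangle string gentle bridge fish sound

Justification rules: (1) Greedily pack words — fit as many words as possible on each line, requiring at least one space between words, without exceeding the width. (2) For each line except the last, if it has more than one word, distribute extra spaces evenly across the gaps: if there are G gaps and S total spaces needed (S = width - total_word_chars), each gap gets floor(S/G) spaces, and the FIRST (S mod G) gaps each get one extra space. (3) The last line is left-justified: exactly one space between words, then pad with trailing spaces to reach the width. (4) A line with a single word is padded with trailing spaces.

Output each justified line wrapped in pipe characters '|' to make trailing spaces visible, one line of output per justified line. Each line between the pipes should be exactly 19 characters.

Line 1: ['guitar', 'a', 'south'] (min_width=14, slack=5)
Line 2: ['happy', 'milk', 'tomato'] (min_width=17, slack=2)
Line 3: ['coffee', 'forest', 'run'] (min_width=17, slack=2)
Line 4: ['desert', 'yellow'] (min_width=13, slack=6)
Line 5: ['triangle', 'string'] (min_width=15, slack=4)
Line 6: ['gentle', 'bridge', 'fish'] (min_width=18, slack=1)
Line 7: ['sound'] (min_width=5, slack=14)

Answer: |guitar    a   south|
|happy  milk  tomato|
|coffee  forest  run|
|desert       yellow|
|triangle     string|
|gentle  bridge fish|
|sound              |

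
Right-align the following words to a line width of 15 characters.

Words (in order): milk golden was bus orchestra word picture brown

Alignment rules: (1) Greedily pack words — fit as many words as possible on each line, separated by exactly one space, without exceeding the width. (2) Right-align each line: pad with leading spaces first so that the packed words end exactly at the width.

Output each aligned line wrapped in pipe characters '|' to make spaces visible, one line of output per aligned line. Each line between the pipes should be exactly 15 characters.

Line 1: ['milk', 'golden', 'was'] (min_width=15, slack=0)
Line 2: ['bus', 'orchestra'] (min_width=13, slack=2)
Line 3: ['word', 'picture'] (min_width=12, slack=3)
Line 4: ['brown'] (min_width=5, slack=10)

Answer: |milk golden was|
|  bus orchestra|
|   word picture|
|          brown|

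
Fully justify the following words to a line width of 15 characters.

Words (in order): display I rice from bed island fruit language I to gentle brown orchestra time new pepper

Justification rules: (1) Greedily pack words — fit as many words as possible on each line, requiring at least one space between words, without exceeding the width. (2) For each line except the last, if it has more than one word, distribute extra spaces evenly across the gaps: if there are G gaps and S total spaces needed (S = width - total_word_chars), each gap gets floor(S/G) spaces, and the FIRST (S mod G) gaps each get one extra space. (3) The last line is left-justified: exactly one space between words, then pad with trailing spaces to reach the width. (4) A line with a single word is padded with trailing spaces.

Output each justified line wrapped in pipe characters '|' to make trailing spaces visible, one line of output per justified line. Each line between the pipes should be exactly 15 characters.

Answer: |display  I rice|
|from bed island|
|fruit  language|
|I   to   gentle|
|brown orchestra|
|time new pepper|

Derivation:
Line 1: ['display', 'I', 'rice'] (min_width=14, slack=1)
Line 2: ['from', 'bed', 'island'] (min_width=15, slack=0)
Line 3: ['fruit', 'language'] (min_width=14, slack=1)
Line 4: ['I', 'to', 'gentle'] (min_width=11, slack=4)
Line 5: ['brown', 'orchestra'] (min_width=15, slack=0)
Line 6: ['time', 'new', 'pepper'] (min_width=15, slack=0)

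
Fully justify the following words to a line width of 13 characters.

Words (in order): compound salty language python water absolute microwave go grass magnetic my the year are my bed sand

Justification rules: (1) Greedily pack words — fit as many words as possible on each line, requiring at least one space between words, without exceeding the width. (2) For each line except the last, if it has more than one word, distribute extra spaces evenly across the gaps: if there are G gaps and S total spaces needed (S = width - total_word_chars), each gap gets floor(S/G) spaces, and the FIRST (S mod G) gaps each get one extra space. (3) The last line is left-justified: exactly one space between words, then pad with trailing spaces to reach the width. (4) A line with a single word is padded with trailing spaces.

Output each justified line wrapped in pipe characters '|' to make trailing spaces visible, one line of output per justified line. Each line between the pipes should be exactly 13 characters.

Line 1: ['compound'] (min_width=8, slack=5)
Line 2: ['salty'] (min_width=5, slack=8)
Line 3: ['language'] (min_width=8, slack=5)
Line 4: ['python', 'water'] (min_width=12, slack=1)
Line 5: ['absolute'] (min_width=8, slack=5)
Line 6: ['microwave', 'go'] (min_width=12, slack=1)
Line 7: ['grass'] (min_width=5, slack=8)
Line 8: ['magnetic', 'my'] (min_width=11, slack=2)
Line 9: ['the', 'year', 'are'] (min_width=12, slack=1)
Line 10: ['my', 'bed', 'sand'] (min_width=11, slack=2)

Answer: |compound     |
|salty        |
|language     |
|python  water|
|absolute     |
|microwave  go|
|grass        |
|magnetic   my|
|the  year are|
|my bed sand  |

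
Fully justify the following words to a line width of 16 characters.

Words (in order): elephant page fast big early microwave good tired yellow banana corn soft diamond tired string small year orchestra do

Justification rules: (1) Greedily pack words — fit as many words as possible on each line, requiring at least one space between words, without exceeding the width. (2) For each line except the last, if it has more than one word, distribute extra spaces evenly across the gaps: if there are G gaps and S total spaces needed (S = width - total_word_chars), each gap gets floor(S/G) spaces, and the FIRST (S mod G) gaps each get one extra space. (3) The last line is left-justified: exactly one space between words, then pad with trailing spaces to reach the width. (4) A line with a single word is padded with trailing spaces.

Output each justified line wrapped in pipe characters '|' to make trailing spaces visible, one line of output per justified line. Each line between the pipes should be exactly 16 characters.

Line 1: ['elephant', 'page'] (min_width=13, slack=3)
Line 2: ['fast', 'big', 'early'] (min_width=14, slack=2)
Line 3: ['microwave', 'good'] (min_width=14, slack=2)
Line 4: ['tired', 'yellow'] (min_width=12, slack=4)
Line 5: ['banana', 'corn', 'soft'] (min_width=16, slack=0)
Line 6: ['diamond', 'tired'] (min_width=13, slack=3)
Line 7: ['string', 'small'] (min_width=12, slack=4)
Line 8: ['year', 'orchestra'] (min_width=14, slack=2)
Line 9: ['do'] (min_width=2, slack=14)

Answer: |elephant    page|
|fast  big  early|
|microwave   good|
|tired     yellow|
|banana corn soft|
|diamond    tired|
|string     small|
|year   orchestra|
|do              |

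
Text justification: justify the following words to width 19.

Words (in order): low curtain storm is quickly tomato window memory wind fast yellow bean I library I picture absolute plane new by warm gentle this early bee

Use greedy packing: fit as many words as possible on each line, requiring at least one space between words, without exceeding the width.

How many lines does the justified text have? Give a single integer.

Answer: 8

Derivation:
Line 1: ['low', 'curtain', 'storm'] (min_width=17, slack=2)
Line 2: ['is', 'quickly', 'tomato'] (min_width=17, slack=2)
Line 3: ['window', 'memory', 'wind'] (min_width=18, slack=1)
Line 4: ['fast', 'yellow', 'bean', 'I'] (min_width=18, slack=1)
Line 5: ['library', 'I', 'picture'] (min_width=17, slack=2)
Line 6: ['absolute', 'plane', 'new'] (min_width=18, slack=1)
Line 7: ['by', 'warm', 'gentle', 'this'] (min_width=19, slack=0)
Line 8: ['early', 'bee'] (min_width=9, slack=10)
Total lines: 8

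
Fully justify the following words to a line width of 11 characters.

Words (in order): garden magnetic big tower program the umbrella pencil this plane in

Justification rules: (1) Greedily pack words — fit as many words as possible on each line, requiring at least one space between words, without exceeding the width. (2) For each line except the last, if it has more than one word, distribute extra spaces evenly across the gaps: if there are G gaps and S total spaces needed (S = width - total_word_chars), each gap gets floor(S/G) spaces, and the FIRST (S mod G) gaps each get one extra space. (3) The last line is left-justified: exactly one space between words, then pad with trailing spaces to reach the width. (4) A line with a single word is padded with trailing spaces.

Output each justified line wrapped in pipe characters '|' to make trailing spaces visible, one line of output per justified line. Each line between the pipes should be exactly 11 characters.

Answer: |garden     |
|magnetic   |
|big   tower|
|program the|
|umbrella   |
|pencil this|
|plane in   |

Derivation:
Line 1: ['garden'] (min_width=6, slack=5)
Line 2: ['magnetic'] (min_width=8, slack=3)
Line 3: ['big', 'tower'] (min_width=9, slack=2)
Line 4: ['program', 'the'] (min_width=11, slack=0)
Line 5: ['umbrella'] (min_width=8, slack=3)
Line 6: ['pencil', 'this'] (min_width=11, slack=0)
Line 7: ['plane', 'in'] (min_width=8, slack=3)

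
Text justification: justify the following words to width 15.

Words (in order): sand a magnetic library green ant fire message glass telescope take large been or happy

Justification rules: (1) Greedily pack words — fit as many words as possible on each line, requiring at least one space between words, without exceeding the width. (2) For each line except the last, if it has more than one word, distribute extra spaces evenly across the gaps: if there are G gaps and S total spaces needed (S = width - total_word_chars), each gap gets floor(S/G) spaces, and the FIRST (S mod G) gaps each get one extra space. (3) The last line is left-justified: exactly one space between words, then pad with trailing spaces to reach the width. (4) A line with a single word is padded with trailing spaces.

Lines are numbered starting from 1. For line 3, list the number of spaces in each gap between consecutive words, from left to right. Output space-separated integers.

Line 1: ['sand', 'a', 'magnetic'] (min_width=15, slack=0)
Line 2: ['library', 'green'] (min_width=13, slack=2)
Line 3: ['ant', 'fire'] (min_width=8, slack=7)
Line 4: ['message', 'glass'] (min_width=13, slack=2)
Line 5: ['telescope', 'take'] (min_width=14, slack=1)
Line 6: ['large', 'been', 'or'] (min_width=13, slack=2)
Line 7: ['happy'] (min_width=5, slack=10)

Answer: 8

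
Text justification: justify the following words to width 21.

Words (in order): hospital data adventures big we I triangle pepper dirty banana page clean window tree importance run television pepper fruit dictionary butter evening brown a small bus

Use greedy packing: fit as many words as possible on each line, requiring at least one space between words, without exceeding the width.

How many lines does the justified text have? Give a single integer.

Answer: 10

Derivation:
Line 1: ['hospital', 'data'] (min_width=13, slack=8)
Line 2: ['adventures', 'big', 'we', 'I'] (min_width=19, slack=2)
Line 3: ['triangle', 'pepper', 'dirty'] (min_width=21, slack=0)
Line 4: ['banana', 'page', 'clean'] (min_width=17, slack=4)
Line 5: ['window', 'tree'] (min_width=11, slack=10)
Line 6: ['importance', 'run'] (min_width=14, slack=7)
Line 7: ['television', 'pepper'] (min_width=17, slack=4)
Line 8: ['fruit', 'dictionary'] (min_width=16, slack=5)
Line 9: ['butter', 'evening', 'brown'] (min_width=20, slack=1)
Line 10: ['a', 'small', 'bus'] (min_width=11, slack=10)
Total lines: 10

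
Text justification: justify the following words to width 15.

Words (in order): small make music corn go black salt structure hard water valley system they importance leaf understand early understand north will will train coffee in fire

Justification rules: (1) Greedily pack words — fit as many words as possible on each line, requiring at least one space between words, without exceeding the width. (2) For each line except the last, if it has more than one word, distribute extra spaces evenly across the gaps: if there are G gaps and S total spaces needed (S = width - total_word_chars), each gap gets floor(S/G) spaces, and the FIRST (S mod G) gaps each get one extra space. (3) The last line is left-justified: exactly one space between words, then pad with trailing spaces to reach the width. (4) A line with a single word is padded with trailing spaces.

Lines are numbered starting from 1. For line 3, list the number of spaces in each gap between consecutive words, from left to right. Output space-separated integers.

Answer: 6

Derivation:
Line 1: ['small', 'make'] (min_width=10, slack=5)
Line 2: ['music', 'corn', 'go'] (min_width=13, slack=2)
Line 3: ['black', 'salt'] (min_width=10, slack=5)
Line 4: ['structure', 'hard'] (min_width=14, slack=1)
Line 5: ['water', 'valley'] (min_width=12, slack=3)
Line 6: ['system', 'they'] (min_width=11, slack=4)
Line 7: ['importance', 'leaf'] (min_width=15, slack=0)
Line 8: ['understand'] (min_width=10, slack=5)
Line 9: ['early'] (min_width=5, slack=10)
Line 10: ['understand'] (min_width=10, slack=5)
Line 11: ['north', 'will', 'will'] (min_width=15, slack=0)
Line 12: ['train', 'coffee', 'in'] (min_width=15, slack=0)
Line 13: ['fire'] (min_width=4, slack=11)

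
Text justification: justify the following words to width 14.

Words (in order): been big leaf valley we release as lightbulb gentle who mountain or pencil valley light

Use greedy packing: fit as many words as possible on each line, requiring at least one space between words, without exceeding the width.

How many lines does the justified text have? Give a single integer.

Answer: 8

Derivation:
Line 1: ['been', 'big', 'leaf'] (min_width=13, slack=1)
Line 2: ['valley', 'we'] (min_width=9, slack=5)
Line 3: ['release', 'as'] (min_width=10, slack=4)
Line 4: ['lightbulb'] (min_width=9, slack=5)
Line 5: ['gentle', 'who'] (min_width=10, slack=4)
Line 6: ['mountain', 'or'] (min_width=11, slack=3)
Line 7: ['pencil', 'valley'] (min_width=13, slack=1)
Line 8: ['light'] (min_width=5, slack=9)
Total lines: 8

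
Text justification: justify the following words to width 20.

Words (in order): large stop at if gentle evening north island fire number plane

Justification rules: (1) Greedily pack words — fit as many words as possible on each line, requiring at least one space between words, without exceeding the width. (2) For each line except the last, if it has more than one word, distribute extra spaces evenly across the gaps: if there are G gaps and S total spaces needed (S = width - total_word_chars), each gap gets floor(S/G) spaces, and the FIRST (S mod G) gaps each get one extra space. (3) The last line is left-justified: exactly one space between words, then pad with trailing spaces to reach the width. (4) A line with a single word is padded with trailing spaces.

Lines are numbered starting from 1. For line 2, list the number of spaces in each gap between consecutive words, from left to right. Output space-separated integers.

Answer: 1 1

Derivation:
Line 1: ['large', 'stop', 'at', 'if'] (min_width=16, slack=4)
Line 2: ['gentle', 'evening', 'north'] (min_width=20, slack=0)
Line 3: ['island', 'fire', 'number'] (min_width=18, slack=2)
Line 4: ['plane'] (min_width=5, slack=15)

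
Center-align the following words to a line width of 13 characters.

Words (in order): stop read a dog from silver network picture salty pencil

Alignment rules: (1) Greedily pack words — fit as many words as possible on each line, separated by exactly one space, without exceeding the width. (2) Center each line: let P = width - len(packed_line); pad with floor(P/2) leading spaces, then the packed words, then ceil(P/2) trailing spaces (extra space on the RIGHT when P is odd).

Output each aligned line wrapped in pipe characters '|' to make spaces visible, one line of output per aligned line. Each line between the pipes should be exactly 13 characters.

Line 1: ['stop', 'read', 'a'] (min_width=11, slack=2)
Line 2: ['dog', 'from'] (min_width=8, slack=5)
Line 3: ['silver'] (min_width=6, slack=7)
Line 4: ['network'] (min_width=7, slack=6)
Line 5: ['picture', 'salty'] (min_width=13, slack=0)
Line 6: ['pencil'] (min_width=6, slack=7)

Answer: | stop read a |
|  dog from   |
|   silver    |
|   network   |
|picture salty|
|   pencil    |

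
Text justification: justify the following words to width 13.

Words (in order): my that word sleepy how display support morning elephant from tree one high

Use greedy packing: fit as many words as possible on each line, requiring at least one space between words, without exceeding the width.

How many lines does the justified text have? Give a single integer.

Line 1: ['my', 'that', 'word'] (min_width=12, slack=1)
Line 2: ['sleepy', 'how'] (min_width=10, slack=3)
Line 3: ['display'] (min_width=7, slack=6)
Line 4: ['support'] (min_width=7, slack=6)
Line 5: ['morning'] (min_width=7, slack=6)
Line 6: ['elephant', 'from'] (min_width=13, slack=0)
Line 7: ['tree', 'one', 'high'] (min_width=13, slack=0)
Total lines: 7

Answer: 7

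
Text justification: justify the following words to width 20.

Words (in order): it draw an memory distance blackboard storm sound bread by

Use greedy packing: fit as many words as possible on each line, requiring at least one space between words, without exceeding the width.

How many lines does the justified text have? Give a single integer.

Answer: 3

Derivation:
Line 1: ['it', 'draw', 'an', 'memory'] (min_width=17, slack=3)
Line 2: ['distance', 'blackboard'] (min_width=19, slack=1)
Line 3: ['storm', 'sound', 'bread', 'by'] (min_width=20, slack=0)
Total lines: 3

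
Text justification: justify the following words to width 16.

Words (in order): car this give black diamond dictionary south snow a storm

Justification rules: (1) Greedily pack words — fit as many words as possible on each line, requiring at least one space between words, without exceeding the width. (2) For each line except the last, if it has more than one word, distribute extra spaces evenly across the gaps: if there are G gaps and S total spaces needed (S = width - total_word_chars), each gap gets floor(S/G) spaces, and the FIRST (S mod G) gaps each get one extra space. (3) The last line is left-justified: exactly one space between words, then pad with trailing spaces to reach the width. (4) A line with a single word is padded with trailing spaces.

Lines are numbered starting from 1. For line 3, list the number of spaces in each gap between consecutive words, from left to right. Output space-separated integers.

Line 1: ['car', 'this', 'give'] (min_width=13, slack=3)
Line 2: ['black', 'diamond'] (min_width=13, slack=3)
Line 3: ['dictionary', 'south'] (min_width=16, slack=0)
Line 4: ['snow', 'a', 'storm'] (min_width=12, slack=4)

Answer: 1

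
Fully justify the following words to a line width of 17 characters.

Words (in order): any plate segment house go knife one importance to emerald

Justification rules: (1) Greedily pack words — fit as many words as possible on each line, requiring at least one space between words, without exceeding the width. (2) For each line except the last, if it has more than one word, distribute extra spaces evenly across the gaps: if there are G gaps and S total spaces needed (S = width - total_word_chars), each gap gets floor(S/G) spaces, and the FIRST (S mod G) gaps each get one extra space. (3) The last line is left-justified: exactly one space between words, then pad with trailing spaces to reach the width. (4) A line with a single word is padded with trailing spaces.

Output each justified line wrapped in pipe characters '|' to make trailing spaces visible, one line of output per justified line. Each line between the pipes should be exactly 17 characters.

Line 1: ['any', 'plate', 'segment'] (min_width=17, slack=0)
Line 2: ['house', 'go', 'knife'] (min_width=14, slack=3)
Line 3: ['one', 'importance', 'to'] (min_width=17, slack=0)
Line 4: ['emerald'] (min_width=7, slack=10)

Answer: |any plate segment|
|house   go  knife|
|one importance to|
|emerald          |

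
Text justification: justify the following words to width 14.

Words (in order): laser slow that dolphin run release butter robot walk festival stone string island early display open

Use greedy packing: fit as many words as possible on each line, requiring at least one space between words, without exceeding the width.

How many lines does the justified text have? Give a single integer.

Line 1: ['laser', 'slow'] (min_width=10, slack=4)
Line 2: ['that', 'dolphin'] (min_width=12, slack=2)
Line 3: ['run', 'release'] (min_width=11, slack=3)
Line 4: ['butter', 'robot'] (min_width=12, slack=2)
Line 5: ['walk', 'festival'] (min_width=13, slack=1)
Line 6: ['stone', 'string'] (min_width=12, slack=2)
Line 7: ['island', 'early'] (min_width=12, slack=2)
Line 8: ['display', 'open'] (min_width=12, slack=2)
Total lines: 8

Answer: 8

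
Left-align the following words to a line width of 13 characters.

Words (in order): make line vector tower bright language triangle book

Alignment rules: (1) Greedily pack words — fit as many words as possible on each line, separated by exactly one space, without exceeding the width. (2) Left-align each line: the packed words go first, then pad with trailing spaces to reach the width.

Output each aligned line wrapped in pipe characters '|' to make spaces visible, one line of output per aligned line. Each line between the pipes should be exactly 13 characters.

Answer: |make line    |
|vector tower |
|bright       |
|language     |
|triangle book|

Derivation:
Line 1: ['make', 'line'] (min_width=9, slack=4)
Line 2: ['vector', 'tower'] (min_width=12, slack=1)
Line 3: ['bright'] (min_width=6, slack=7)
Line 4: ['language'] (min_width=8, slack=5)
Line 5: ['triangle', 'book'] (min_width=13, slack=0)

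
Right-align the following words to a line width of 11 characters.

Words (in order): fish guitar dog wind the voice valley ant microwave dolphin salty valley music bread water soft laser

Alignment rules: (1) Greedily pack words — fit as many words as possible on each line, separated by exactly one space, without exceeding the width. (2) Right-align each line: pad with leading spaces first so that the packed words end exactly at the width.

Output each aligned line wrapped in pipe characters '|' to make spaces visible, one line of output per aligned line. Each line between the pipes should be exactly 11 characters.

Answer: |fish guitar|
|   dog wind|
|  the voice|
| valley ant|
|  microwave|
|    dolphin|
|      salty|
|     valley|
|music bread|
| water soft|
|      laser|

Derivation:
Line 1: ['fish', 'guitar'] (min_width=11, slack=0)
Line 2: ['dog', 'wind'] (min_width=8, slack=3)
Line 3: ['the', 'voice'] (min_width=9, slack=2)
Line 4: ['valley', 'ant'] (min_width=10, slack=1)
Line 5: ['microwave'] (min_width=9, slack=2)
Line 6: ['dolphin'] (min_width=7, slack=4)
Line 7: ['salty'] (min_width=5, slack=6)
Line 8: ['valley'] (min_width=6, slack=5)
Line 9: ['music', 'bread'] (min_width=11, slack=0)
Line 10: ['water', 'soft'] (min_width=10, slack=1)
Line 11: ['laser'] (min_width=5, slack=6)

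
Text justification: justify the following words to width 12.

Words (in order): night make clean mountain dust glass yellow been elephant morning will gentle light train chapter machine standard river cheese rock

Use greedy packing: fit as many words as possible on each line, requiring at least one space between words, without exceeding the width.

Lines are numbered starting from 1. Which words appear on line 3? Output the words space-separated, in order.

Line 1: ['night', 'make'] (min_width=10, slack=2)
Line 2: ['clean'] (min_width=5, slack=7)
Line 3: ['mountain'] (min_width=8, slack=4)
Line 4: ['dust', 'glass'] (min_width=10, slack=2)
Line 5: ['yellow', 'been'] (min_width=11, slack=1)
Line 6: ['elephant'] (min_width=8, slack=4)
Line 7: ['morning', 'will'] (min_width=12, slack=0)
Line 8: ['gentle', 'light'] (min_width=12, slack=0)
Line 9: ['train'] (min_width=5, slack=7)
Line 10: ['chapter'] (min_width=7, slack=5)
Line 11: ['machine'] (min_width=7, slack=5)
Line 12: ['standard'] (min_width=8, slack=4)
Line 13: ['river', 'cheese'] (min_width=12, slack=0)
Line 14: ['rock'] (min_width=4, slack=8)

Answer: mountain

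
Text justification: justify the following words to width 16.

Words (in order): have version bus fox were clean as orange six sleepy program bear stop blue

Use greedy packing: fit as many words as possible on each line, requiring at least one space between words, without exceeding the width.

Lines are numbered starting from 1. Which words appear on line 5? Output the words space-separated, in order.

Answer: bear stop blue

Derivation:
Line 1: ['have', 'version', 'bus'] (min_width=16, slack=0)
Line 2: ['fox', 'were', 'clean'] (min_width=14, slack=2)
Line 3: ['as', 'orange', 'six'] (min_width=13, slack=3)
Line 4: ['sleepy', 'program'] (min_width=14, slack=2)
Line 5: ['bear', 'stop', 'blue'] (min_width=14, slack=2)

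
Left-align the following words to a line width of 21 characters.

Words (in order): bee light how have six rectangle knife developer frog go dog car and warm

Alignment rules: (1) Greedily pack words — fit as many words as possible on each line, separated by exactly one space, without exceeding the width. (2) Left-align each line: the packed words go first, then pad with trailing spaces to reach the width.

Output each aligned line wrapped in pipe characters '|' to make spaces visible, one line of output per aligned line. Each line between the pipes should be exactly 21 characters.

Answer: |bee light how have   |
|six rectangle knife  |
|developer frog go dog|
|car and warm         |

Derivation:
Line 1: ['bee', 'light', 'how', 'have'] (min_width=18, slack=3)
Line 2: ['six', 'rectangle', 'knife'] (min_width=19, slack=2)
Line 3: ['developer', 'frog', 'go', 'dog'] (min_width=21, slack=0)
Line 4: ['car', 'and', 'warm'] (min_width=12, slack=9)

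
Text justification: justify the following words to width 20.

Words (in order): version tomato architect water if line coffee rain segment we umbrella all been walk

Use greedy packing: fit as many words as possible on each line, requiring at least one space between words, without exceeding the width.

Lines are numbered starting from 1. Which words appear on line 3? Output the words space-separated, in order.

Answer: line coffee rain

Derivation:
Line 1: ['version', 'tomato'] (min_width=14, slack=6)
Line 2: ['architect', 'water', 'if'] (min_width=18, slack=2)
Line 3: ['line', 'coffee', 'rain'] (min_width=16, slack=4)
Line 4: ['segment', 'we', 'umbrella'] (min_width=19, slack=1)
Line 5: ['all', 'been', 'walk'] (min_width=13, slack=7)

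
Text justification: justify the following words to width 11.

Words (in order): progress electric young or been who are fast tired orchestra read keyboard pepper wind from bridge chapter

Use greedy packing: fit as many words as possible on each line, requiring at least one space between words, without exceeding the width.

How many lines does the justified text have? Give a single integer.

Answer: 12

Derivation:
Line 1: ['progress'] (min_width=8, slack=3)
Line 2: ['electric'] (min_width=8, slack=3)
Line 3: ['young', 'or'] (min_width=8, slack=3)
Line 4: ['been', 'who'] (min_width=8, slack=3)
Line 5: ['are', 'fast'] (min_width=8, slack=3)
Line 6: ['tired'] (min_width=5, slack=6)
Line 7: ['orchestra'] (min_width=9, slack=2)
Line 8: ['read'] (min_width=4, slack=7)
Line 9: ['keyboard'] (min_width=8, slack=3)
Line 10: ['pepper', 'wind'] (min_width=11, slack=0)
Line 11: ['from', 'bridge'] (min_width=11, slack=0)
Line 12: ['chapter'] (min_width=7, slack=4)
Total lines: 12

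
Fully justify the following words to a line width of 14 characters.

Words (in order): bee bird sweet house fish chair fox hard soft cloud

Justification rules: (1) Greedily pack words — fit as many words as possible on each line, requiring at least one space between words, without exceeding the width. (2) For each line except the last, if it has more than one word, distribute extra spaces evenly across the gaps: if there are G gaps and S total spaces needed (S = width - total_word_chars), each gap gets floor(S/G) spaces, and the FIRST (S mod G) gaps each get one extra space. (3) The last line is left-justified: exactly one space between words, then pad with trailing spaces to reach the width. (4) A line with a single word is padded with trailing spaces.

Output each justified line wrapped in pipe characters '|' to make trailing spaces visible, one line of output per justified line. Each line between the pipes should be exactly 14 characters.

Line 1: ['bee', 'bird', 'sweet'] (min_width=14, slack=0)
Line 2: ['house', 'fish'] (min_width=10, slack=4)
Line 3: ['chair', 'fox', 'hard'] (min_width=14, slack=0)
Line 4: ['soft', 'cloud'] (min_width=10, slack=4)

Answer: |bee bird sweet|
|house     fish|
|chair fox hard|
|soft cloud    |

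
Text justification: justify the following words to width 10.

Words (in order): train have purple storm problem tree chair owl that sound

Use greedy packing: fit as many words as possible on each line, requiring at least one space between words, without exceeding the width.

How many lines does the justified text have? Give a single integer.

Line 1: ['train', 'have'] (min_width=10, slack=0)
Line 2: ['purple'] (min_width=6, slack=4)
Line 3: ['storm'] (min_width=5, slack=5)
Line 4: ['problem'] (min_width=7, slack=3)
Line 5: ['tree', 'chair'] (min_width=10, slack=0)
Line 6: ['owl', 'that'] (min_width=8, slack=2)
Line 7: ['sound'] (min_width=5, slack=5)
Total lines: 7

Answer: 7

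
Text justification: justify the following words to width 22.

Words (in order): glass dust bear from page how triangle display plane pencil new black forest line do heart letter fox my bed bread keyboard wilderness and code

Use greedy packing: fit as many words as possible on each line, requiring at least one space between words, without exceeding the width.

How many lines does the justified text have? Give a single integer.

Line 1: ['glass', 'dust', 'bear', 'from'] (min_width=20, slack=2)
Line 2: ['page', 'how', 'triangle'] (min_width=17, slack=5)
Line 3: ['display', 'plane', 'pencil'] (min_width=20, slack=2)
Line 4: ['new', 'black', 'forest', 'line'] (min_width=21, slack=1)
Line 5: ['do', 'heart', 'letter', 'fox', 'my'] (min_width=22, slack=0)
Line 6: ['bed', 'bread', 'keyboard'] (min_width=18, slack=4)
Line 7: ['wilderness', 'and', 'code'] (min_width=19, slack=3)
Total lines: 7

Answer: 7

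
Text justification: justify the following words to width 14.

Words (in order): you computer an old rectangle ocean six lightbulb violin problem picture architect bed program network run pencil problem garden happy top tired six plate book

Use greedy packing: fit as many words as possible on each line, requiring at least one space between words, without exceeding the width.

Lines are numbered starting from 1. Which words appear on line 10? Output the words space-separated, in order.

Line 1: ['you', 'computer'] (min_width=12, slack=2)
Line 2: ['an', 'old'] (min_width=6, slack=8)
Line 3: ['rectangle'] (min_width=9, slack=5)
Line 4: ['ocean', 'six'] (min_width=9, slack=5)
Line 5: ['lightbulb'] (min_width=9, slack=5)
Line 6: ['violin', 'problem'] (min_width=14, slack=0)
Line 7: ['picture'] (min_width=7, slack=7)
Line 8: ['architect', 'bed'] (min_width=13, slack=1)
Line 9: ['program'] (min_width=7, slack=7)
Line 10: ['network', 'run'] (min_width=11, slack=3)
Line 11: ['pencil', 'problem'] (min_width=14, slack=0)
Line 12: ['garden', 'happy'] (min_width=12, slack=2)
Line 13: ['top', 'tired', 'six'] (min_width=13, slack=1)
Line 14: ['plate', 'book'] (min_width=10, slack=4)

Answer: network run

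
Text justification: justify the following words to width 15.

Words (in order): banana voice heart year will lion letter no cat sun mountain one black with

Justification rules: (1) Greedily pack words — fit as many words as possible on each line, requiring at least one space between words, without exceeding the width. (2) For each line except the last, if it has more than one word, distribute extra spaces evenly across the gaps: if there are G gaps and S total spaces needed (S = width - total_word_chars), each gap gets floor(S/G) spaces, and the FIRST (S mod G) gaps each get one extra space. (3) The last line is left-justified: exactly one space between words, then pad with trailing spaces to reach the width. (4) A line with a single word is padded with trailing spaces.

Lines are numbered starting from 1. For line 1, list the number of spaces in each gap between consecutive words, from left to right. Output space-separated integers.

Line 1: ['banana', 'voice'] (min_width=12, slack=3)
Line 2: ['heart', 'year', 'will'] (min_width=15, slack=0)
Line 3: ['lion', 'letter', 'no'] (min_width=14, slack=1)
Line 4: ['cat', 'sun'] (min_width=7, slack=8)
Line 5: ['mountain', 'one'] (min_width=12, slack=3)
Line 6: ['black', 'with'] (min_width=10, slack=5)

Answer: 4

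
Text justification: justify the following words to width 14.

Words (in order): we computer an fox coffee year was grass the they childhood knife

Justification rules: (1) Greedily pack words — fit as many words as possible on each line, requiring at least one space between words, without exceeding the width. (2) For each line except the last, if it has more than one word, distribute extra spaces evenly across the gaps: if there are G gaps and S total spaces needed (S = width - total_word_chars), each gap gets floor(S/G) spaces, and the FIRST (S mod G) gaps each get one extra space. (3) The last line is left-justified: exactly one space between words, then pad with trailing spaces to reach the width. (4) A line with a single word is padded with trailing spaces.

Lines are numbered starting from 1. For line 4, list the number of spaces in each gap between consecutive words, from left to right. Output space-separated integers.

Line 1: ['we', 'computer', 'an'] (min_width=14, slack=0)
Line 2: ['fox', 'coffee'] (min_width=10, slack=4)
Line 3: ['year', 'was', 'grass'] (min_width=14, slack=0)
Line 4: ['the', 'they'] (min_width=8, slack=6)
Line 5: ['childhood'] (min_width=9, slack=5)
Line 6: ['knife'] (min_width=5, slack=9)

Answer: 7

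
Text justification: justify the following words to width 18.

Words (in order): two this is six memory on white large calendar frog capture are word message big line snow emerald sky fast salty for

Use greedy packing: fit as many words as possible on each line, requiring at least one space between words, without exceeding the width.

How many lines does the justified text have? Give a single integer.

Line 1: ['two', 'this', 'is', 'six'] (min_width=15, slack=3)
Line 2: ['memory', 'on', 'white'] (min_width=15, slack=3)
Line 3: ['large', 'calendar'] (min_width=14, slack=4)
Line 4: ['frog', 'capture', 'are'] (min_width=16, slack=2)
Line 5: ['word', 'message', 'big'] (min_width=16, slack=2)
Line 6: ['line', 'snow', 'emerald'] (min_width=17, slack=1)
Line 7: ['sky', 'fast', 'salty', 'for'] (min_width=18, slack=0)
Total lines: 7

Answer: 7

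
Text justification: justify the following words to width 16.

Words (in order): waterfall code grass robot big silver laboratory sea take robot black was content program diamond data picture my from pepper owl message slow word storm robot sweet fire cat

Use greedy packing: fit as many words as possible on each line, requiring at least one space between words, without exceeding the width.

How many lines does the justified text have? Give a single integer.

Line 1: ['waterfall', 'code'] (min_width=14, slack=2)
Line 2: ['grass', 'robot', 'big'] (min_width=15, slack=1)
Line 3: ['silver'] (min_width=6, slack=10)
Line 4: ['laboratory', 'sea'] (min_width=14, slack=2)
Line 5: ['take', 'robot', 'black'] (min_width=16, slack=0)
Line 6: ['was', 'content'] (min_width=11, slack=5)
Line 7: ['program', 'diamond'] (min_width=15, slack=1)
Line 8: ['data', 'picture', 'my'] (min_width=15, slack=1)
Line 9: ['from', 'pepper', 'owl'] (min_width=15, slack=1)
Line 10: ['message', 'slow'] (min_width=12, slack=4)
Line 11: ['word', 'storm', 'robot'] (min_width=16, slack=0)
Line 12: ['sweet', 'fire', 'cat'] (min_width=14, slack=2)
Total lines: 12

Answer: 12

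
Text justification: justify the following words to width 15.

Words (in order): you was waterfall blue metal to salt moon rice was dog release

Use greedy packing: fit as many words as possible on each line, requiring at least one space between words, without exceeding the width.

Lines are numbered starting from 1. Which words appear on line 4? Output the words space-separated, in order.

Line 1: ['you', 'was'] (min_width=7, slack=8)
Line 2: ['waterfall', 'blue'] (min_width=14, slack=1)
Line 3: ['metal', 'to', 'salt'] (min_width=13, slack=2)
Line 4: ['moon', 'rice', 'was'] (min_width=13, slack=2)
Line 5: ['dog', 'release'] (min_width=11, slack=4)

Answer: moon rice was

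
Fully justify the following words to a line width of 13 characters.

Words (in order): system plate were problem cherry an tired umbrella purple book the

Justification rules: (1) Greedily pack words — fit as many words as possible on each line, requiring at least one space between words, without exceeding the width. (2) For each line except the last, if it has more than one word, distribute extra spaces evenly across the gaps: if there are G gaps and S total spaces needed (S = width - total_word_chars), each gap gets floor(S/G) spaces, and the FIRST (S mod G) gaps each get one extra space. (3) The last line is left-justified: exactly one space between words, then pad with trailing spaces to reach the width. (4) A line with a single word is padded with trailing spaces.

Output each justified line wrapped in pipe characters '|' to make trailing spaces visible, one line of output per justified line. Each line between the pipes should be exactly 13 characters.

Line 1: ['system', 'plate'] (min_width=12, slack=1)
Line 2: ['were', 'problem'] (min_width=12, slack=1)
Line 3: ['cherry', 'an'] (min_width=9, slack=4)
Line 4: ['tired'] (min_width=5, slack=8)
Line 5: ['umbrella'] (min_width=8, slack=5)
Line 6: ['purple', 'book'] (min_width=11, slack=2)
Line 7: ['the'] (min_width=3, slack=10)

Answer: |system  plate|
|were  problem|
|cherry     an|
|tired        |
|umbrella     |
|purple   book|
|the          |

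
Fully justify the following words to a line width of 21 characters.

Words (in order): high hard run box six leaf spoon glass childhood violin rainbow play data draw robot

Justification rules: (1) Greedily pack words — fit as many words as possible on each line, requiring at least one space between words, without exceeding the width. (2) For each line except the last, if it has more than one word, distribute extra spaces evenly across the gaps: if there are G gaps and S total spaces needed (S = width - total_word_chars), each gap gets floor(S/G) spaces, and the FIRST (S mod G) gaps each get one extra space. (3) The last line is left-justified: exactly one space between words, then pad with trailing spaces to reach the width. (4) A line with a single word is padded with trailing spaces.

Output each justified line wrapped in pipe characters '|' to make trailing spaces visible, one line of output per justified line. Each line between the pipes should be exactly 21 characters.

Answer: |high hard run box six|
|leaf    spoon   glass|
|childhood      violin|
|rainbow   play   data|
|draw robot           |

Derivation:
Line 1: ['high', 'hard', 'run', 'box', 'six'] (min_width=21, slack=0)
Line 2: ['leaf', 'spoon', 'glass'] (min_width=16, slack=5)
Line 3: ['childhood', 'violin'] (min_width=16, slack=5)
Line 4: ['rainbow', 'play', 'data'] (min_width=17, slack=4)
Line 5: ['draw', 'robot'] (min_width=10, slack=11)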